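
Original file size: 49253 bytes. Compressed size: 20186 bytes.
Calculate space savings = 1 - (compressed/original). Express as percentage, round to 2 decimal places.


ratio = compressed/original = 20186/49253 = 0.409843
savings = 1 - ratio = 1 - 0.409843 = 0.590157
as a percentage: 0.590157 * 100 = 59.02%

Space savings = 1 - 20186/49253 = 59.02%


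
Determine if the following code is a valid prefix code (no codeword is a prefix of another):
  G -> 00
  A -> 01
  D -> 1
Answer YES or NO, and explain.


Checking each pair (does one codeword prefix another?):
  G='00' vs A='01': no prefix
  G='00' vs D='1': no prefix
  A='01' vs G='00': no prefix
  A='01' vs D='1': no prefix
  D='1' vs G='00': no prefix
  D='1' vs A='01': no prefix
No violation found over all pairs.

YES -- this is a valid prefix code. No codeword is a prefix of any other codeword.


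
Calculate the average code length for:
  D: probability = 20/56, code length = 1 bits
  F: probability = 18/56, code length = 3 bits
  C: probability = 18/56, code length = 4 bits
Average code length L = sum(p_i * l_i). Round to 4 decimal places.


Weighted contributions p_i * l_i:
  D: (20/56) * 1 = 20/56
  F: (18/56) * 3 = 54/56
  C: (18/56) * 4 = 72/56
Sum = (20 + 54 + 72)/56 = 146/56

L = 146/56 = 2.6071 bits/symbol


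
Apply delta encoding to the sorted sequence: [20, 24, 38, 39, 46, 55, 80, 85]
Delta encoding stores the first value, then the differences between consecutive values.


First value: 20
Deltas:
  24 - 20 = 4
  38 - 24 = 14
  39 - 38 = 1
  46 - 39 = 7
  55 - 46 = 9
  80 - 55 = 25
  85 - 80 = 5


Delta encoded: [20, 4, 14, 1, 7, 9, 25, 5]


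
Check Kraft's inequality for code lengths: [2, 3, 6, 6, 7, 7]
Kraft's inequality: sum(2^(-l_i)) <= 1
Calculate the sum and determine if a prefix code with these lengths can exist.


Sum = 2^(-2) + 2^(-3) + 2^(-6) + 2^(-6) + 2^(-7) + 2^(-7)
    = 0.25 + 0.125 + 0.015625 + 0.015625 + 0.0078125 + 0.0078125
    = 54/128 = 0.421875
Since 0.421875 <= 1, Kraft's inequality IS satisfied.
A prefix code with these lengths CAN exist.

Kraft sum = 0.421875. Satisfied.


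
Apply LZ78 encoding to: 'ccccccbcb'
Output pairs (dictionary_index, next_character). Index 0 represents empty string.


LZ78 encoding steps:
Dictionary: {0: ''}
Step 1: w='' (idx 0), next='c' -> output (0, 'c'), add 'c' as idx 1
Step 2: w='c' (idx 1), next='c' -> output (1, 'c'), add 'cc' as idx 2
Step 3: w='cc' (idx 2), next='c' -> output (2, 'c'), add 'ccc' as idx 3
Step 4: w='' (idx 0), next='b' -> output (0, 'b'), add 'b' as idx 4
Step 5: w='c' (idx 1), next='b' -> output (1, 'b'), add 'cb' as idx 5


Encoded: [(0, 'c'), (1, 'c'), (2, 'c'), (0, 'b'), (1, 'b')]


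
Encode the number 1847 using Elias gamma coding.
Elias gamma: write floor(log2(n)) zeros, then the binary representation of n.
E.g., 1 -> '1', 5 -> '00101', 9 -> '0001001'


num_bits = floor(log2(1847)) + 1 = 11
leading_zeros = num_bits - 1 = 10
binary(1847) = 11100110111

Elias gamma(1847) = '0000000000' + '11100110111' = 000000000011100110111 (21 bits)


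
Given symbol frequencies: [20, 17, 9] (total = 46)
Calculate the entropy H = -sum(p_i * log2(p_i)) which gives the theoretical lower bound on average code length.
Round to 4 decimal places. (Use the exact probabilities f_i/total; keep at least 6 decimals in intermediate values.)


Per-symbol terms -p_i * log2(p_i) with p_i = f_i/46:
  p = 20/46 = 0.434783: log2(p) = -1.201634, -p*log2(p) = 0.522450
  p = 17/46 = 0.369565: log2(p) = -1.436099, -p*log2(p) = 0.530732
  p = 9/46 = 0.195652: log2(p) = -2.353637, -p*log2(p) = 0.460494
H = 0.522450 + 0.530732 + 0.460494 = 1.513676

H = 1.5137 bits/symbol


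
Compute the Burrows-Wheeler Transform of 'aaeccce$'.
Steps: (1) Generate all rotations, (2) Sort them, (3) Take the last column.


Rotations (sorted):
  0: $aaeccce -> last char: e
  1: aaeccce$ -> last char: $
  2: aeccce$a -> last char: a
  3: ccce$aae -> last char: e
  4: cce$aaec -> last char: c
  5: ce$aaecc -> last char: c
  6: e$aaeccc -> last char: c
  7: eccce$aa -> last char: a


BWT = e$aeccca


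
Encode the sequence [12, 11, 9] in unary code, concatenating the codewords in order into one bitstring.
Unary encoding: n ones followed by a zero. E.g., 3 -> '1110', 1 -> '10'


Encode each number as n ones followed by a terminating 0:
  12 -> 1111111111110 (13 bits)
  11 -> 111111111110 (12 bits)
  9 -> 1111111110 (10 bits)
Total length = 13 + 12 + 10 = 35 bits.

Unary([12, 11, 9]) = 11111111111101111111111101111111110 (35 bits)


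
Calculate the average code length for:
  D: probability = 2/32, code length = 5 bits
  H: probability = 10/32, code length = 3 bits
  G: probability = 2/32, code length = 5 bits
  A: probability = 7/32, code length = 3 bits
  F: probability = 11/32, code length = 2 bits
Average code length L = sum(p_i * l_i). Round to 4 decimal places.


Weighted contributions p_i * l_i:
  D: (2/32) * 5 = 10/32
  H: (10/32) * 3 = 30/32
  G: (2/32) * 5 = 10/32
  A: (7/32) * 3 = 21/32
  F: (11/32) * 2 = 22/32
Sum = (10 + 30 + 10 + 21 + 22)/32 = 93/32

L = 93/32 = 2.9063 bits/symbol


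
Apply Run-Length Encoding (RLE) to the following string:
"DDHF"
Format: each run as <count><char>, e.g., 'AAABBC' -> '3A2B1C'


Scanning runs left to right:
  i=0: run of 'D' x 2 -> '2D'
  i=2: run of 'H' x 1 -> '1H'
  i=3: run of 'F' x 1 -> '1F'

RLE = 2D1H1F


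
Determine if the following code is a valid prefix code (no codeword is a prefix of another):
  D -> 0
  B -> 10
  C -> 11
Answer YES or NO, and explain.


Checking each pair (does one codeword prefix another?):
  D='0' vs B='10': no prefix
  D='0' vs C='11': no prefix
  B='10' vs D='0': no prefix
  B='10' vs C='11': no prefix
  C='11' vs D='0': no prefix
  C='11' vs B='10': no prefix
No violation found over all pairs.

YES -- this is a valid prefix code. No codeword is a prefix of any other codeword.


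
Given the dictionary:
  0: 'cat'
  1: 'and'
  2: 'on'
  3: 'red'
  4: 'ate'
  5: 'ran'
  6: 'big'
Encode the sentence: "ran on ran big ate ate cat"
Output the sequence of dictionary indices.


Look up each word in the dictionary:
  'ran' -> 5
  'on' -> 2
  'ran' -> 5
  'big' -> 6
  'ate' -> 4
  'ate' -> 4
  'cat' -> 0

Encoded: [5, 2, 5, 6, 4, 4, 0]


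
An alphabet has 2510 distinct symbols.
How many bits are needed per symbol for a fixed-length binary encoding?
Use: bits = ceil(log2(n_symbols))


log2(2510) = 11.2935
Bracket: 2^11 = 2048 < 2510 <= 2^12 = 4096
So ceil(log2(2510)) = 12

bits = ceil(log2(2510)) = ceil(11.2935) = 12 bits


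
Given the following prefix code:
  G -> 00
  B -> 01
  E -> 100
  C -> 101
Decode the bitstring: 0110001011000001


Decoding step by step:
Bits 01 -> B
Bits 100 -> E
Bits 01 -> B
Bits 01 -> B
Bits 100 -> E
Bits 00 -> G
Bits 01 -> B


Decoded message: BEBBEGB


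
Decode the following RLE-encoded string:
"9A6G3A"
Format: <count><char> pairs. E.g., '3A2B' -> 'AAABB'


Expanding each <count><char> pair:
  9A -> 'AAAAAAAAA'
  6G -> 'GGGGGG'
  3A -> 'AAA'

Decoded = AAAAAAAAAGGGGGGAAA


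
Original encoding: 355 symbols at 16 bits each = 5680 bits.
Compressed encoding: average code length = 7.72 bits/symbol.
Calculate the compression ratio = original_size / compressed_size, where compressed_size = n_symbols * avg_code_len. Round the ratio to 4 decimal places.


original_size = n_symbols * orig_bits = 355 * 16 = 5680 bits
compressed_size = n_symbols * avg_code_len = 355 * 7.72 = 2740.6 bits
ratio = original_size / compressed_size = 5680 / 2740.6 = 2.0725

Compression ratio = 2.0725


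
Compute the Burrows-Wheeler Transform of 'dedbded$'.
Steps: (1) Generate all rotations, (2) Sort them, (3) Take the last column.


Rotations (sorted):
  0: $dedbded -> last char: d
  1: bded$ded -> last char: d
  2: d$dedbde -> last char: e
  3: dbded$de -> last char: e
  4: ded$dedb -> last char: b
  5: dedbded$ -> last char: $
  6: ed$dedbd -> last char: d
  7: edbded$d -> last char: d


BWT = ddeeb$dd


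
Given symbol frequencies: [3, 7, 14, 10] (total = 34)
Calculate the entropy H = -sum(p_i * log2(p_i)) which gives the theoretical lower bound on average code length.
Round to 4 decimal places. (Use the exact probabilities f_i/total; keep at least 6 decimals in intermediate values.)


Per-symbol terms -p_i * log2(p_i) with p_i = f_i/34:
  p = 3/34 = 0.088235: log2(p) = -3.502500, -p*log2(p) = 0.309044
  p = 7/34 = 0.205882: log2(p) = -2.280108, -p*log2(p) = 0.469434
  p = 14/34 = 0.411765: log2(p) = -1.280108, -p*log2(p) = 0.527103
  p = 10/34 = 0.294118: log2(p) = -1.765535, -p*log2(p) = 0.519275
H = 0.309044 + 0.469434 + 0.527103 + 0.519275 = 1.824856

H = 1.8249 bits/symbol


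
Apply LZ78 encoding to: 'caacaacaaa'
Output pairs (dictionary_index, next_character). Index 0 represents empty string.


LZ78 encoding steps:
Dictionary: {0: ''}
Step 1: w='' (idx 0), next='c' -> output (0, 'c'), add 'c' as idx 1
Step 2: w='' (idx 0), next='a' -> output (0, 'a'), add 'a' as idx 2
Step 3: w='a' (idx 2), next='c' -> output (2, 'c'), add 'ac' as idx 3
Step 4: w='a' (idx 2), next='a' -> output (2, 'a'), add 'aa' as idx 4
Step 5: w='c' (idx 1), next='a' -> output (1, 'a'), add 'ca' as idx 5
Step 6: w='aa' (idx 4), end of input -> output (4, '')


Encoded: [(0, 'c'), (0, 'a'), (2, 'c'), (2, 'a'), (1, 'a'), (4, '')]


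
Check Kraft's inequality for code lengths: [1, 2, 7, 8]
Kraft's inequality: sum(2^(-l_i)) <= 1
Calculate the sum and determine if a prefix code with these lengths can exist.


Sum = 2^(-1) + 2^(-2) + 2^(-7) + 2^(-8)
    = 0.5 + 0.25 + 0.0078125 + 0.00390625
    = 195/256 = 0.76171875
Since 0.76171875 <= 1, Kraft's inequality IS satisfied.
A prefix code with these lengths CAN exist.

Kraft sum = 0.76171875. Satisfied.


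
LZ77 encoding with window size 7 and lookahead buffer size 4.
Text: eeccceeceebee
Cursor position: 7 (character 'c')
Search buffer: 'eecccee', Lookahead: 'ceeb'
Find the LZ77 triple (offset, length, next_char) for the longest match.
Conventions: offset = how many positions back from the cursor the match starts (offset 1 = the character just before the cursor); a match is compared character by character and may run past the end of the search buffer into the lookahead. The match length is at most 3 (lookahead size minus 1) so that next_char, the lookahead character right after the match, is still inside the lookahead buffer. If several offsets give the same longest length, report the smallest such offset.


Try each offset into the search buffer:
  offset=1 (pos 6, char 'e'): match length 0
  offset=2 (pos 5, char 'e'): match length 0
  offset=3 (pos 4, char 'c'): match length 3
  offset=4 (pos 3, char 'c'): match length 1
  offset=5 (pos 2, char 'c'): match length 1
  offset=6 (pos 1, char 'e'): match length 0
  offset=7 (pos 0, char 'e'): match length 0
Longest match has length 3 at offset 3.
next_char = character at position 7 + 3 = 10 -> 'b'

Best match: offset=3, length=3 (matching 'cee' starting at position 4)
LZ77 triple: (3, 3, 'b')


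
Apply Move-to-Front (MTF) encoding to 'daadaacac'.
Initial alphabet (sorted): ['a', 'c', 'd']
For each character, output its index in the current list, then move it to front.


MTF encoding:
'd': index 2 in ['a', 'c', 'd'] -> ['d', 'a', 'c']
'a': index 1 in ['d', 'a', 'c'] -> ['a', 'd', 'c']
'a': index 0 in ['a', 'd', 'c'] -> ['a', 'd', 'c']
'd': index 1 in ['a', 'd', 'c'] -> ['d', 'a', 'c']
'a': index 1 in ['d', 'a', 'c'] -> ['a', 'd', 'c']
'a': index 0 in ['a', 'd', 'c'] -> ['a', 'd', 'c']
'c': index 2 in ['a', 'd', 'c'] -> ['c', 'a', 'd']
'a': index 1 in ['c', 'a', 'd'] -> ['a', 'c', 'd']
'c': index 1 in ['a', 'c', 'd'] -> ['c', 'a', 'd']


Output: [2, 1, 0, 1, 1, 0, 2, 1, 1]


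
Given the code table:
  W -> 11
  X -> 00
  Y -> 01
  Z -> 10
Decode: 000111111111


Decoding:
00 -> X
01 -> Y
11 -> W
11 -> W
11 -> W
11 -> W


Result: XYWWWW


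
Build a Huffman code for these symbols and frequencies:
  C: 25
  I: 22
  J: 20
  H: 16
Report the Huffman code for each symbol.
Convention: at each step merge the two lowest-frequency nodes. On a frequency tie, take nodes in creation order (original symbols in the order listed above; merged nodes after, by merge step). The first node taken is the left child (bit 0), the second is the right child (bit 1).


Huffman tree construction:
Step 1: Merge H(16) + J(20) = 36
Step 2: Merge I(22) + C(25) = 47
Step 3: Merge (H+J)(36) + (I+C)(47) = 83
Read each symbol's code off the tree from the root (left child = 0, right child = 1).

Codes:
  C: 11 (length 2)
  I: 10 (length 2)
  J: 01 (length 2)
  H: 00 (length 2)
Average code length: 166/83 = 2.0000 bits/symbol


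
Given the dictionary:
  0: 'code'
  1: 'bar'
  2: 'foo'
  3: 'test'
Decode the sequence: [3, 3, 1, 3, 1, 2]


Look up each index in the dictionary:
  3 -> 'test'
  3 -> 'test'
  1 -> 'bar'
  3 -> 'test'
  1 -> 'bar'
  2 -> 'foo'

Decoded: "test test bar test bar foo"


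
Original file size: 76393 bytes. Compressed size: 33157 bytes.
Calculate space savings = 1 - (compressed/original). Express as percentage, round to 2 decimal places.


ratio = compressed/original = 33157/76393 = 0.434032
savings = 1 - ratio = 1 - 0.434032 = 0.565968
as a percentage: 0.565968 * 100 = 56.6%

Space savings = 1 - 33157/76393 = 56.6%


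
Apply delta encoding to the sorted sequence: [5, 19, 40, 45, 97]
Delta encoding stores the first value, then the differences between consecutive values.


First value: 5
Deltas:
  19 - 5 = 14
  40 - 19 = 21
  45 - 40 = 5
  97 - 45 = 52


Delta encoded: [5, 14, 21, 5, 52]


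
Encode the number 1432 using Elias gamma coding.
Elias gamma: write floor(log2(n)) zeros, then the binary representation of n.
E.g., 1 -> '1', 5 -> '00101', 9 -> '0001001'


num_bits = floor(log2(1432)) + 1 = 11
leading_zeros = num_bits - 1 = 10
binary(1432) = 10110011000

Elias gamma(1432) = '0000000000' + '10110011000' = 000000000010110011000 (21 bits)


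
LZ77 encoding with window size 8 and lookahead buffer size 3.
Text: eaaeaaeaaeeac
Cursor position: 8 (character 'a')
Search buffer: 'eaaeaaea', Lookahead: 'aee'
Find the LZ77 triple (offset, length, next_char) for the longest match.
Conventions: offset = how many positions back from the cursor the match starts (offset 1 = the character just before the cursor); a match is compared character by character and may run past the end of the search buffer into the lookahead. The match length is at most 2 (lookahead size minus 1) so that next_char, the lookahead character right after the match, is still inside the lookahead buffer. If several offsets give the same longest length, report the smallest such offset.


Try each offset into the search buffer:
  offset=1 (pos 7, char 'a'): match length 1
  offset=2 (pos 6, char 'e'): match length 0
  offset=3 (pos 5, char 'a'): match length 2
  offset=4 (pos 4, char 'a'): match length 1
  offset=5 (pos 3, char 'e'): match length 0
  offset=6 (pos 2, char 'a'): match length 2
  offset=7 (pos 1, char 'a'): match length 1
  offset=8 (pos 0, char 'e'): match length 0
Longest match has length 2, found at offsets 3, 6; take the smallest, offset 3.
next_char = character at position 8 + 2 = 10 -> 'e'

Best match: offset=3, length=2 (matching 'ae' starting at position 5)
LZ77 triple: (3, 2, 'e')


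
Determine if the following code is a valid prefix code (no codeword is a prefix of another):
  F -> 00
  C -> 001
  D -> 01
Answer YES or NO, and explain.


Checking each pair (does one codeword prefix another?):
  F='00' vs C='001': prefix -- VIOLATION

NO -- this is NOT a valid prefix code. F (00) is a prefix of C (001).


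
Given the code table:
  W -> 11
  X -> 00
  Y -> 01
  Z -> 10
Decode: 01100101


Decoding:
01 -> Y
10 -> Z
01 -> Y
01 -> Y


Result: YZYY


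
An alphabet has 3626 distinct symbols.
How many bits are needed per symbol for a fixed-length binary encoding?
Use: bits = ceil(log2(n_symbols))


log2(3626) = 11.8242
Bracket: 2^11 = 2048 < 3626 <= 2^12 = 4096
So ceil(log2(3626)) = 12

bits = ceil(log2(3626)) = ceil(11.8242) = 12 bits


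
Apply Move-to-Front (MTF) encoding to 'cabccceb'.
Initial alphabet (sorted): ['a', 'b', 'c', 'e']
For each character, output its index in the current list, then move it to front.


MTF encoding:
'c': index 2 in ['a', 'b', 'c', 'e'] -> ['c', 'a', 'b', 'e']
'a': index 1 in ['c', 'a', 'b', 'e'] -> ['a', 'c', 'b', 'e']
'b': index 2 in ['a', 'c', 'b', 'e'] -> ['b', 'a', 'c', 'e']
'c': index 2 in ['b', 'a', 'c', 'e'] -> ['c', 'b', 'a', 'e']
'c': index 0 in ['c', 'b', 'a', 'e'] -> ['c', 'b', 'a', 'e']
'c': index 0 in ['c', 'b', 'a', 'e'] -> ['c', 'b', 'a', 'e']
'e': index 3 in ['c', 'b', 'a', 'e'] -> ['e', 'c', 'b', 'a']
'b': index 2 in ['e', 'c', 'b', 'a'] -> ['b', 'e', 'c', 'a']


Output: [2, 1, 2, 2, 0, 0, 3, 2]


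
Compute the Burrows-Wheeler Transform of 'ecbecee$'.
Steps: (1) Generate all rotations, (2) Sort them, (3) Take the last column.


Rotations (sorted):
  0: $ecbecee -> last char: e
  1: becee$ec -> last char: c
  2: cbecee$e -> last char: e
  3: cee$ecbe -> last char: e
  4: e$ecbece -> last char: e
  5: ecbecee$ -> last char: $
  6: ecee$ecb -> last char: b
  7: ee$ecbec -> last char: c


BWT = eceee$bc


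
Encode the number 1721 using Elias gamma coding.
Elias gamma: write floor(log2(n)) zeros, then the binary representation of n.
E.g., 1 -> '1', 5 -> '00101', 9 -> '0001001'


num_bits = floor(log2(1721)) + 1 = 11
leading_zeros = num_bits - 1 = 10
binary(1721) = 11010111001

Elias gamma(1721) = '0000000000' + '11010111001' = 000000000011010111001 (21 bits)


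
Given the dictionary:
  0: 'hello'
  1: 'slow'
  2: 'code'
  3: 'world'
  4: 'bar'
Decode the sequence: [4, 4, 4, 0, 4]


Look up each index in the dictionary:
  4 -> 'bar'
  4 -> 'bar'
  4 -> 'bar'
  0 -> 'hello'
  4 -> 'bar'

Decoded: "bar bar bar hello bar"


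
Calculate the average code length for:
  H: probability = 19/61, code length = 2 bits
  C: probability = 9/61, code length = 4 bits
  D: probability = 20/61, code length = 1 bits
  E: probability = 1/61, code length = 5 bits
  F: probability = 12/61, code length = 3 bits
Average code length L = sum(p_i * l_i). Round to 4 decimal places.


Weighted contributions p_i * l_i:
  H: (19/61) * 2 = 38/61
  C: (9/61) * 4 = 36/61
  D: (20/61) * 1 = 20/61
  E: (1/61) * 5 = 5/61
  F: (12/61) * 3 = 36/61
Sum = (38 + 36 + 20 + 5 + 36)/61 = 135/61

L = 135/61 = 2.2131 bits/symbol


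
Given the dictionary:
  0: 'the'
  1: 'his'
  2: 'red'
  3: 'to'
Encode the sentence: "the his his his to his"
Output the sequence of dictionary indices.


Look up each word in the dictionary:
  'the' -> 0
  'his' -> 1
  'his' -> 1
  'his' -> 1
  'to' -> 3
  'his' -> 1

Encoded: [0, 1, 1, 1, 3, 1]


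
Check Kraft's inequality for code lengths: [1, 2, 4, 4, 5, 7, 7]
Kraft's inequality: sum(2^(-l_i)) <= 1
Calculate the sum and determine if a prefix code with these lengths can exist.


Sum = 2^(-1) + 2^(-2) + 2^(-4) + 2^(-4) + 2^(-5) + 2^(-7) + 2^(-7)
    = 0.5 + 0.25 + 0.0625 + 0.0625 + 0.03125 + 0.0078125 + 0.0078125
    = 118/128 = 0.921875
Since 0.921875 <= 1, Kraft's inequality IS satisfied.
A prefix code with these lengths CAN exist.

Kraft sum = 0.921875. Satisfied.


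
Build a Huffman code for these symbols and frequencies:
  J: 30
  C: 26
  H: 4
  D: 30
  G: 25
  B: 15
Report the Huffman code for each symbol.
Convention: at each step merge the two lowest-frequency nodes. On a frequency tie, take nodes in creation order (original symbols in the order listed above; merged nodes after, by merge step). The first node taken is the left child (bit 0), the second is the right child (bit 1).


Huffman tree construction:
Step 1: Merge H(4) + B(15) = 19
Step 2: Merge (H+B)(19) + G(25) = 44
Step 3: Merge C(26) + J(30) = 56
Step 4: Merge D(30) + ((H+B)+G)(44) = 74
Step 5: Merge (C+J)(56) + (D+((H+B)+G))(74) = 130
Read each symbol's code off the tree from the root (left child = 0, right child = 1).

Codes:
  J: 01 (length 2)
  C: 00 (length 2)
  H: 1100 (length 4)
  D: 10 (length 2)
  G: 111 (length 3)
  B: 1101 (length 4)
Average code length: 323/130 = 2.4846 bits/symbol


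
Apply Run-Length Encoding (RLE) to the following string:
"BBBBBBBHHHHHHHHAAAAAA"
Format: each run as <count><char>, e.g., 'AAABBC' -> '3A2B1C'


Scanning runs left to right:
  i=0: run of 'B' x 7 -> '7B'
  i=7: run of 'H' x 8 -> '8H'
  i=15: run of 'A' x 6 -> '6A'

RLE = 7B8H6A


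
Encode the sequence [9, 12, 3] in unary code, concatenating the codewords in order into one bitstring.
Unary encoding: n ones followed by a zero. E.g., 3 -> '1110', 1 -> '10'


Encode each number as n ones followed by a terminating 0:
  9 -> 1111111110 (10 bits)
  12 -> 1111111111110 (13 bits)
  3 -> 1110 (4 bits)
Total length = 10 + 13 + 4 = 27 bits.

Unary([9, 12, 3]) = 111111111011111111111101110 (27 bits)


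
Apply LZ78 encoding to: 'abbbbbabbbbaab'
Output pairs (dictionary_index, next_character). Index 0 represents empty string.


LZ78 encoding steps:
Dictionary: {0: ''}
Step 1: w='' (idx 0), next='a' -> output (0, 'a'), add 'a' as idx 1
Step 2: w='' (idx 0), next='b' -> output (0, 'b'), add 'b' as idx 2
Step 3: w='b' (idx 2), next='b' -> output (2, 'b'), add 'bb' as idx 3
Step 4: w='bb' (idx 3), next='a' -> output (3, 'a'), add 'bba' as idx 4
Step 5: w='bb' (idx 3), next='b' -> output (3, 'b'), add 'bbb' as idx 5
Step 6: w='b' (idx 2), next='a' -> output (2, 'a'), add 'ba' as idx 6
Step 7: w='a' (idx 1), next='b' -> output (1, 'b'), add 'ab' as idx 7


Encoded: [(0, 'a'), (0, 'b'), (2, 'b'), (3, 'a'), (3, 'b'), (2, 'a'), (1, 'b')]


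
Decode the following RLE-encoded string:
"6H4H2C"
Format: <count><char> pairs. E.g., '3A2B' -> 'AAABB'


Expanding each <count><char> pair:
  6H -> 'HHHHHH'
  4H -> 'HHHH'
  2C -> 'CC'

Decoded = HHHHHHHHHHCC


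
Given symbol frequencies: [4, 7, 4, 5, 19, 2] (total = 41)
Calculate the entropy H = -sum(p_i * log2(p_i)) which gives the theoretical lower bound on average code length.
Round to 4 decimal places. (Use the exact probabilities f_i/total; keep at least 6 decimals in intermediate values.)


Per-symbol terms -p_i * log2(p_i) with p_i = f_i/41:
  p = 4/41 = 0.097561: log2(p) = -3.357552, -p*log2(p) = 0.327566
  p = 7/41 = 0.170732: log2(p) = -2.550197, -p*log2(p) = 0.435400
  p = 4/41 = 0.097561: log2(p) = -3.357552, -p*log2(p) = 0.327566
  p = 5/41 = 0.121951: log2(p) = -3.035624, -p*log2(p) = 0.370198
  p = 19/41 = 0.463415: log2(p) = -1.109624, -p*log2(p) = 0.514216
  p = 2/41 = 0.048780: log2(p) = -4.357552, -p*log2(p) = 0.212564
H = 0.327566 + 0.435400 + 0.327566 + 0.370198 + 0.514216 + 0.212564 = 2.187510

H = 2.1875 bits/symbol


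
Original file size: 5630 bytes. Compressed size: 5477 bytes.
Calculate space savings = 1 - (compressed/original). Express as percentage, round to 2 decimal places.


ratio = compressed/original = 5477/5630 = 0.972824
savings = 1 - ratio = 1 - 0.972824 = 0.027176
as a percentage: 0.027176 * 100 = 2.72%

Space savings = 1 - 5477/5630 = 2.72%


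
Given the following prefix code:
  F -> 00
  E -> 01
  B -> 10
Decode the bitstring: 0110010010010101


Decoding step by step:
Bits 01 -> E
Bits 10 -> B
Bits 01 -> E
Bits 00 -> F
Bits 10 -> B
Bits 01 -> E
Bits 01 -> E
Bits 01 -> E


Decoded message: EBEFBEEE


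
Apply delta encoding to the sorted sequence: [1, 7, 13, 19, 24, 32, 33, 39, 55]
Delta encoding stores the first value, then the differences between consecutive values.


First value: 1
Deltas:
  7 - 1 = 6
  13 - 7 = 6
  19 - 13 = 6
  24 - 19 = 5
  32 - 24 = 8
  33 - 32 = 1
  39 - 33 = 6
  55 - 39 = 16


Delta encoded: [1, 6, 6, 6, 5, 8, 1, 6, 16]


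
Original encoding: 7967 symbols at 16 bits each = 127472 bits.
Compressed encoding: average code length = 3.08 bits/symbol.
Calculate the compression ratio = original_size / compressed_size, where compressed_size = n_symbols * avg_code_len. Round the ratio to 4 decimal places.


original_size = n_symbols * orig_bits = 7967 * 16 = 127472 bits
compressed_size = n_symbols * avg_code_len = 7967 * 3.08 = 24538.36 bits
ratio = original_size / compressed_size = 127472 / 24538.36 = 5.1948

Compression ratio = 5.1948


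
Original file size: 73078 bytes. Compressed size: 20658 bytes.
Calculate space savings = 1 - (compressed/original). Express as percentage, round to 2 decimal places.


ratio = compressed/original = 20658/73078 = 0.282684
savings = 1 - ratio = 1 - 0.282684 = 0.717316
as a percentage: 0.717316 * 100 = 71.73%

Space savings = 1 - 20658/73078 = 71.73%


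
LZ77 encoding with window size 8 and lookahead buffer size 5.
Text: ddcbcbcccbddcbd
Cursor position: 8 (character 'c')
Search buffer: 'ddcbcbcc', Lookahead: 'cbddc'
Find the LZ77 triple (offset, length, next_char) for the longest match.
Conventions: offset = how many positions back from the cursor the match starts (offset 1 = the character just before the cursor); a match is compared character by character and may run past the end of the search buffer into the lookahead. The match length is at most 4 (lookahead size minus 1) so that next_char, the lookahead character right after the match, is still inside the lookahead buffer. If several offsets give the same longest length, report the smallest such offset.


Try each offset into the search buffer:
  offset=1 (pos 7, char 'c'): match length 1
  offset=2 (pos 6, char 'c'): match length 1
  offset=3 (pos 5, char 'b'): match length 0
  offset=4 (pos 4, char 'c'): match length 2
  offset=5 (pos 3, char 'b'): match length 0
  offset=6 (pos 2, char 'c'): match length 2
  offset=7 (pos 1, char 'd'): match length 0
  offset=8 (pos 0, char 'd'): match length 0
Longest match has length 2, found at offsets 4, 6; take the smallest, offset 4.
next_char = character at position 8 + 2 = 10 -> 'd'

Best match: offset=4, length=2 (matching 'cb' starting at position 4)
LZ77 triple: (4, 2, 'd')


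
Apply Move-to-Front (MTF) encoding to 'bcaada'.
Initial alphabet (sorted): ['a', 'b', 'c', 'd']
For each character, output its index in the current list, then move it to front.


MTF encoding:
'b': index 1 in ['a', 'b', 'c', 'd'] -> ['b', 'a', 'c', 'd']
'c': index 2 in ['b', 'a', 'c', 'd'] -> ['c', 'b', 'a', 'd']
'a': index 2 in ['c', 'b', 'a', 'd'] -> ['a', 'c', 'b', 'd']
'a': index 0 in ['a', 'c', 'b', 'd'] -> ['a', 'c', 'b', 'd']
'd': index 3 in ['a', 'c', 'b', 'd'] -> ['d', 'a', 'c', 'b']
'a': index 1 in ['d', 'a', 'c', 'b'] -> ['a', 'd', 'c', 'b']


Output: [1, 2, 2, 0, 3, 1]


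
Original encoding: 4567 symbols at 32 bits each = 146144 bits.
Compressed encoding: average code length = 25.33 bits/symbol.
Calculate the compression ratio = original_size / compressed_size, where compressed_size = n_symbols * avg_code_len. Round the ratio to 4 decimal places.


original_size = n_symbols * orig_bits = 4567 * 32 = 146144 bits
compressed_size = n_symbols * avg_code_len = 4567 * 25.33 = 115682.11 bits
ratio = original_size / compressed_size = 146144 / 115682.11 = 1.2633

Compression ratio = 1.2633


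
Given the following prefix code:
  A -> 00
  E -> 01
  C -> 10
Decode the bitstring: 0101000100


Decoding step by step:
Bits 01 -> E
Bits 01 -> E
Bits 00 -> A
Bits 01 -> E
Bits 00 -> A


Decoded message: EEAEA


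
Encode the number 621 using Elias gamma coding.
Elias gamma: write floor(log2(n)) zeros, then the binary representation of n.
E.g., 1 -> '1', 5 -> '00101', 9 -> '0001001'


num_bits = floor(log2(621)) + 1 = 10
leading_zeros = num_bits - 1 = 9
binary(621) = 1001101101

Elias gamma(621) = '000000000' + '1001101101' = 0000000001001101101 (19 bits)


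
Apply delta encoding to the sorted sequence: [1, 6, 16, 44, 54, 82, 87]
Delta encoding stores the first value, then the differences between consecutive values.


First value: 1
Deltas:
  6 - 1 = 5
  16 - 6 = 10
  44 - 16 = 28
  54 - 44 = 10
  82 - 54 = 28
  87 - 82 = 5


Delta encoded: [1, 5, 10, 28, 10, 28, 5]


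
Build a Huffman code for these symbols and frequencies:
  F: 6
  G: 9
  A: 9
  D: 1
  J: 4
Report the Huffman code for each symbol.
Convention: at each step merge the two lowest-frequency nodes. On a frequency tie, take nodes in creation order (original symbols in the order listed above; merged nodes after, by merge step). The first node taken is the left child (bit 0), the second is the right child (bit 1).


Huffman tree construction:
Step 1: Merge D(1) + J(4) = 5
Step 2: Merge (D+J)(5) + F(6) = 11
Step 3: Merge G(9) + A(9) = 18
Step 4: Merge ((D+J)+F)(11) + (G+A)(18) = 29
Read each symbol's code off the tree from the root (left child = 0, right child = 1).

Codes:
  F: 01 (length 2)
  G: 10 (length 2)
  A: 11 (length 2)
  D: 000 (length 3)
  J: 001 (length 3)
Average code length: 63/29 = 2.1724 bits/symbol


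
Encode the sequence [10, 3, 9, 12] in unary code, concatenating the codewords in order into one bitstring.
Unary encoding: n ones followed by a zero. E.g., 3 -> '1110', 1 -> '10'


Encode each number as n ones followed by a terminating 0:
  10 -> 11111111110 (11 bits)
  3 -> 1110 (4 bits)
  9 -> 1111111110 (10 bits)
  12 -> 1111111111110 (13 bits)
Total length = 11 + 4 + 10 + 13 = 38 bits.

Unary([10, 3, 9, 12]) = 11111111110111011111111101111111111110 (38 bits)


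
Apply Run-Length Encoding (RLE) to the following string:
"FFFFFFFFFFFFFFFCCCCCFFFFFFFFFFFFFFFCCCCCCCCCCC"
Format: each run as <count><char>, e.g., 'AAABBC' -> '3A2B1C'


Scanning runs left to right:
  i=0: run of 'F' x 15 -> '15F'
  i=15: run of 'C' x 5 -> '5C'
  i=20: run of 'F' x 15 -> '15F'
  i=35: run of 'C' x 11 -> '11C'

RLE = 15F5C15F11C


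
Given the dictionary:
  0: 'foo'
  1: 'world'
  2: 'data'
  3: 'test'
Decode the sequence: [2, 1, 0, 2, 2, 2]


Look up each index in the dictionary:
  2 -> 'data'
  1 -> 'world'
  0 -> 'foo'
  2 -> 'data'
  2 -> 'data'
  2 -> 'data'

Decoded: "data world foo data data data"


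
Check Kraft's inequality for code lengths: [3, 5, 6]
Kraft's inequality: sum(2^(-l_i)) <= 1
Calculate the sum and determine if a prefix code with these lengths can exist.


Sum = 2^(-3) + 2^(-5) + 2^(-6)
    = 0.125 + 0.03125 + 0.015625
    = 11/64 = 0.171875
Since 0.171875 <= 1, Kraft's inequality IS satisfied.
A prefix code with these lengths CAN exist.

Kraft sum = 0.171875. Satisfied.


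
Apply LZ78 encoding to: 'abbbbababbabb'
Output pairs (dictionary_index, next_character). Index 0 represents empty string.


LZ78 encoding steps:
Dictionary: {0: ''}
Step 1: w='' (idx 0), next='a' -> output (0, 'a'), add 'a' as idx 1
Step 2: w='' (idx 0), next='b' -> output (0, 'b'), add 'b' as idx 2
Step 3: w='b' (idx 2), next='b' -> output (2, 'b'), add 'bb' as idx 3
Step 4: w='b' (idx 2), next='a' -> output (2, 'a'), add 'ba' as idx 4
Step 5: w='ba' (idx 4), next='b' -> output (4, 'b'), add 'bab' as idx 5
Step 6: w='bab' (idx 5), next='b' -> output (5, 'b'), add 'babb' as idx 6


Encoded: [(0, 'a'), (0, 'b'), (2, 'b'), (2, 'a'), (4, 'b'), (5, 'b')]


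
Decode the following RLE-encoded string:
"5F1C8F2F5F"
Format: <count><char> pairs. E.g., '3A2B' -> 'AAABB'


Expanding each <count><char> pair:
  5F -> 'FFFFF'
  1C -> 'C'
  8F -> 'FFFFFFFF'
  2F -> 'FF'
  5F -> 'FFFFF'

Decoded = FFFFFCFFFFFFFFFFFFFFF


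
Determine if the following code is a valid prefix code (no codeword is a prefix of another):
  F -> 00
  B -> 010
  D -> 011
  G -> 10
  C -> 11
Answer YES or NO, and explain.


Checking each pair (does one codeword prefix another?):
  F='00' vs B='010': no prefix
  F='00' vs D='011': no prefix
  F='00' vs G='10': no prefix
  F='00' vs C='11': no prefix
  B='010' vs F='00': no prefix
  B='010' vs D='011': no prefix
  B='010' vs G='10': no prefix
  B='010' vs C='11': no prefix
  D='011' vs F='00': no prefix
  D='011' vs B='010': no prefix
  D='011' vs G='10': no prefix
  D='011' vs C='11': no prefix
  G='10' vs F='00': no prefix
  G='10' vs B='010': no prefix
  G='10' vs D='011': no prefix
  G='10' vs C='11': no prefix
  C='11' vs F='00': no prefix
  C='11' vs B='010': no prefix
  C='11' vs D='011': no prefix
  C='11' vs G='10': no prefix
No violation found over all pairs.

YES -- this is a valid prefix code. No codeword is a prefix of any other codeword.


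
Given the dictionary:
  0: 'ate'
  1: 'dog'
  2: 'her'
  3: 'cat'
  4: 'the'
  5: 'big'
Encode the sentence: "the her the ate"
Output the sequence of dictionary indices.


Look up each word in the dictionary:
  'the' -> 4
  'her' -> 2
  'the' -> 4
  'ate' -> 0

Encoded: [4, 2, 4, 0]


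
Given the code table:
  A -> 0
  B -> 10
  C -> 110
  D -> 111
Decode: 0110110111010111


Decoding:
0 -> A
110 -> C
110 -> C
111 -> D
0 -> A
10 -> B
111 -> D


Result: ACCDABD


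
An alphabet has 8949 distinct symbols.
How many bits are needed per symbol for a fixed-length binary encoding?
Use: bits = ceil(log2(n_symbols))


log2(8949) = 13.1275
Bracket: 2^13 = 8192 < 8949 <= 2^14 = 16384
So ceil(log2(8949)) = 14

bits = ceil(log2(8949)) = ceil(13.1275) = 14 bits


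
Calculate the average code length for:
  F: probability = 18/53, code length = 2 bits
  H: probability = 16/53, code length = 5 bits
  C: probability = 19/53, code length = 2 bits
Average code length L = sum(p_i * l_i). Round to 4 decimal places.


Weighted contributions p_i * l_i:
  F: (18/53) * 2 = 36/53
  H: (16/53) * 5 = 80/53
  C: (19/53) * 2 = 38/53
Sum = (36 + 80 + 38)/53 = 154/53

L = 154/53 = 2.9057 bits/symbol


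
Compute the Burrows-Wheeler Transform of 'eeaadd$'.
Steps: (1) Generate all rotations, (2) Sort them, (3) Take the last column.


Rotations (sorted):
  0: $eeaadd -> last char: d
  1: aadd$ee -> last char: e
  2: add$eea -> last char: a
  3: d$eeaad -> last char: d
  4: dd$eeaa -> last char: a
  5: eaadd$e -> last char: e
  6: eeaadd$ -> last char: $


BWT = deadae$


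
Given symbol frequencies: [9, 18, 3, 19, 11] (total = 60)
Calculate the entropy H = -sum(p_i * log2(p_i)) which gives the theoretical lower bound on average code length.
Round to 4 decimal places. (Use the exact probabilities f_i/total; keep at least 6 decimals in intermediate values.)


Per-symbol terms -p_i * log2(p_i) with p_i = f_i/60:
  p = 9/60 = 0.150000: log2(p) = -2.736966, -p*log2(p) = 0.410545
  p = 18/60 = 0.300000: log2(p) = -1.736966, -p*log2(p) = 0.521090
  p = 3/60 = 0.050000: log2(p) = -4.321928, -p*log2(p) = 0.216096
  p = 19/60 = 0.316667: log2(p) = -1.658963, -p*log2(p) = 0.525338
  p = 11/60 = 0.183333: log2(p) = -2.447459, -p*log2(p) = 0.448701
H = 0.410545 + 0.521090 + 0.216096 + 0.525338 + 0.448701 = 2.121770

H = 2.1218 bits/symbol


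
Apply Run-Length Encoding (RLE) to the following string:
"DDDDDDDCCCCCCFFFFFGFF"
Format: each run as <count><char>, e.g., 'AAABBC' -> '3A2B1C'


Scanning runs left to right:
  i=0: run of 'D' x 7 -> '7D'
  i=7: run of 'C' x 6 -> '6C'
  i=13: run of 'F' x 5 -> '5F'
  i=18: run of 'G' x 1 -> '1G'
  i=19: run of 'F' x 2 -> '2F'

RLE = 7D6C5F1G2F


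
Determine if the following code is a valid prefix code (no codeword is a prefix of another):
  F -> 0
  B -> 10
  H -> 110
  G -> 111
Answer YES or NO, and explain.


Checking each pair (does one codeword prefix another?):
  F='0' vs B='10': no prefix
  F='0' vs H='110': no prefix
  F='0' vs G='111': no prefix
  B='10' vs F='0': no prefix
  B='10' vs H='110': no prefix
  B='10' vs G='111': no prefix
  H='110' vs F='0': no prefix
  H='110' vs B='10': no prefix
  H='110' vs G='111': no prefix
  G='111' vs F='0': no prefix
  G='111' vs B='10': no prefix
  G='111' vs H='110': no prefix
No violation found over all pairs.

YES -- this is a valid prefix code. No codeword is a prefix of any other codeword.


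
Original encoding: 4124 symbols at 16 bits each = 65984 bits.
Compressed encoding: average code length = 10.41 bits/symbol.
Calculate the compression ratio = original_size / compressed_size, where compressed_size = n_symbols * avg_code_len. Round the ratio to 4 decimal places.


original_size = n_symbols * orig_bits = 4124 * 16 = 65984 bits
compressed_size = n_symbols * avg_code_len = 4124 * 10.41 = 42930.84 bits
ratio = original_size / compressed_size = 65984 / 42930.84 = 1.537

Compression ratio = 1.537


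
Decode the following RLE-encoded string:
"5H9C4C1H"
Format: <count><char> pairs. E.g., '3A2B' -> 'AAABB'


Expanding each <count><char> pair:
  5H -> 'HHHHH'
  9C -> 'CCCCCCCCC'
  4C -> 'CCCC'
  1H -> 'H'

Decoded = HHHHHCCCCCCCCCCCCCH


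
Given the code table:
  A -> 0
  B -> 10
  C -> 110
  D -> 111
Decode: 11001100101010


Decoding:
110 -> C
0 -> A
110 -> C
0 -> A
10 -> B
10 -> B
10 -> B


Result: CACABBB


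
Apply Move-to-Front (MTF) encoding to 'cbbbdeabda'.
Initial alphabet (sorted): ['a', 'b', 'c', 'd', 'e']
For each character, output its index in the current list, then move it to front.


MTF encoding:
'c': index 2 in ['a', 'b', 'c', 'd', 'e'] -> ['c', 'a', 'b', 'd', 'e']
'b': index 2 in ['c', 'a', 'b', 'd', 'e'] -> ['b', 'c', 'a', 'd', 'e']
'b': index 0 in ['b', 'c', 'a', 'd', 'e'] -> ['b', 'c', 'a', 'd', 'e']
'b': index 0 in ['b', 'c', 'a', 'd', 'e'] -> ['b', 'c', 'a', 'd', 'e']
'd': index 3 in ['b', 'c', 'a', 'd', 'e'] -> ['d', 'b', 'c', 'a', 'e']
'e': index 4 in ['d', 'b', 'c', 'a', 'e'] -> ['e', 'd', 'b', 'c', 'a']
'a': index 4 in ['e', 'd', 'b', 'c', 'a'] -> ['a', 'e', 'd', 'b', 'c']
'b': index 3 in ['a', 'e', 'd', 'b', 'c'] -> ['b', 'a', 'e', 'd', 'c']
'd': index 3 in ['b', 'a', 'e', 'd', 'c'] -> ['d', 'b', 'a', 'e', 'c']
'a': index 2 in ['d', 'b', 'a', 'e', 'c'] -> ['a', 'd', 'b', 'e', 'c']


Output: [2, 2, 0, 0, 3, 4, 4, 3, 3, 2]


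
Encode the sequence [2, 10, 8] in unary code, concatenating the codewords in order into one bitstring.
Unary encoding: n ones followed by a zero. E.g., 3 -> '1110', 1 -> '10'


Encode each number as n ones followed by a terminating 0:
  2 -> 110 (3 bits)
  10 -> 11111111110 (11 bits)
  8 -> 111111110 (9 bits)
Total length = 3 + 11 + 9 = 23 bits.

Unary([2, 10, 8]) = 11011111111110111111110 (23 bits)


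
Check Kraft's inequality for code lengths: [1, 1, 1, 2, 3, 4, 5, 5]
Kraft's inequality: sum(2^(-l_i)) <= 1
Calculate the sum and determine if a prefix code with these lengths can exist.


Sum = 2^(-1) + 2^(-1) + 2^(-1) + 2^(-2) + 2^(-3) + 2^(-4) + 2^(-5) + 2^(-5)
    = 0.5 + 0.5 + 0.5 + 0.25 + 0.125 + 0.0625 + 0.03125 + 0.03125
    = 64/32 = 2.0
Since 2.0 > 1, Kraft's inequality is NOT satisfied.
A prefix code with these lengths CANNOT exist.

Kraft sum = 2.0. Not satisfied.


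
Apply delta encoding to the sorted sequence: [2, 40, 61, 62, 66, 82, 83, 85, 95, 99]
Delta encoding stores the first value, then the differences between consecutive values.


First value: 2
Deltas:
  40 - 2 = 38
  61 - 40 = 21
  62 - 61 = 1
  66 - 62 = 4
  82 - 66 = 16
  83 - 82 = 1
  85 - 83 = 2
  95 - 85 = 10
  99 - 95 = 4


Delta encoded: [2, 38, 21, 1, 4, 16, 1, 2, 10, 4]


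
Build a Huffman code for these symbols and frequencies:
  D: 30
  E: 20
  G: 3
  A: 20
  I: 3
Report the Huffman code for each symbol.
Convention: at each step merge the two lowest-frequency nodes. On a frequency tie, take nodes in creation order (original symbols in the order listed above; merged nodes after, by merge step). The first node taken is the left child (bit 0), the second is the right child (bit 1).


Huffman tree construction:
Step 1: Merge G(3) + I(3) = 6
Step 2: Merge (G+I)(6) + E(20) = 26
Step 3: Merge A(20) + ((G+I)+E)(26) = 46
Step 4: Merge D(30) + (A+((G+I)+E))(46) = 76
Read each symbol's code off the tree from the root (left child = 0, right child = 1).

Codes:
  D: 0 (length 1)
  E: 111 (length 3)
  G: 1100 (length 4)
  A: 10 (length 2)
  I: 1101 (length 4)
Average code length: 154/76 = 2.0263 bits/symbol


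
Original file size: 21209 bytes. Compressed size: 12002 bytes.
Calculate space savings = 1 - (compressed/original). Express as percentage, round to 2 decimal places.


ratio = compressed/original = 12002/21209 = 0.565892
savings = 1 - ratio = 1 - 0.565892 = 0.434108
as a percentage: 0.434108 * 100 = 43.41%

Space savings = 1 - 12002/21209 = 43.41%


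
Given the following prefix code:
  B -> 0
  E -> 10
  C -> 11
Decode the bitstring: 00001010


Decoding step by step:
Bits 0 -> B
Bits 0 -> B
Bits 0 -> B
Bits 0 -> B
Bits 10 -> E
Bits 10 -> E


Decoded message: BBBBEE
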